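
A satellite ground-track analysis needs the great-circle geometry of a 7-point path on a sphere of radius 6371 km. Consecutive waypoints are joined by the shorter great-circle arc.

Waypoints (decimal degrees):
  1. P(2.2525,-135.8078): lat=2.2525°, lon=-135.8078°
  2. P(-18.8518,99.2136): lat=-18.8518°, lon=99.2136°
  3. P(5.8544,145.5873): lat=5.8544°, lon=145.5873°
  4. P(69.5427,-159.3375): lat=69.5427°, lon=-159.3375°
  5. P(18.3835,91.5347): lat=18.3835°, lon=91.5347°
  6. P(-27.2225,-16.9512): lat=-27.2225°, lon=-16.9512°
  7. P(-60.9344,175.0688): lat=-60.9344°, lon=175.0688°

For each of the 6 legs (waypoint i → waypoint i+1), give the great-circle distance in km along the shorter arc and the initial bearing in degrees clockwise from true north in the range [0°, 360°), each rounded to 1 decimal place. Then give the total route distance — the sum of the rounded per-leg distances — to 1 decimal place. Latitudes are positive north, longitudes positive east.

Leg 1: dist=13754.5 km, bearing=248.7°
Leg 2: dist=5774.7 km, bearing=66.2°
Leg 3: dist=8102.3 km, bearing=17.5°
Leg 4: dist=8810.4 km, bearing=294.1°
Leg 5: dist=12711.8 km, bearing=247.7°
Leg 6: dist=10152.1 km, bearing=185.8°
Total: 59305.8 km

Leg 1: φ1=0.0393135, φ2=-0.3290260, Δφ=-0.3683395, Δλ=4.1018972 rad; a=sin²(Δφ/2)+cosφ1·cosφ2·sin²(Δλ/2)=0.7773996884; c=2·atan2(√a, √(1-a))=2.158918135; dist=6371·c=13754.467 ≈ 13754.5 km; running total=13754.5 km
Leg 1 bearing: y=sinΔλ·cosφ2=-0.77541338, x=cosφ1·sinφ2-sinφ1·cosφ2·cosΔλ=-0.30154890; θ=atan2(y, x)=-111.2505° <0 so +360° → 248.7495° ≈ 248.7°
Leg 2: φ1=-0.3290260, φ2=0.1021786, Δφ=0.4312045, Δλ=0.8093738 rad; a=sin²(Δφ/2)+cosφ1·cosφ2·sin²(Δλ/2)=0.1917115226; c=2·atan2(√a, √(1-a))=0.906408923; dist=6371·c=5774.731 ≈ 5774.7 km; running total=19529.2 km
Leg 2 bearing: y=sinΔλ·cosφ2=0.72007983, x=cosφ1·sinφ2-sinφ1·cosφ2·cosΔλ=0.31830472; θ=atan2(y, x)=66.1526° ≈ 66.2°
Leg 3: φ1=0.1021786, φ2=1.2137491, Δφ=1.1115705, Δλ=-5.3219417 rad; a=sin²(Δφ/2)+cosφ1·cosφ2·sin²(Δλ/2)=0.3526906796; c=2·atan2(√a, √(1-a))=1.271739905; dist=6371·c=8102.255 ≈ 8102.3 km; running total=27631.5 km
Leg 3 bearing: y=sinΔλ·cosφ2=0.28656406, x=cosφ1·sinφ2-sinφ1·cosφ2·cosΔλ=0.91163638; θ=atan2(y, x)=17.4500° ≈ 17.5°
Leg 4: φ1=1.2137491, φ2=0.3208526, Δφ=-0.8928965, Δλ=4.3785459 rad; a=sin²(Δφ/2)+cosφ1·cosφ2·sin²(Δλ/2)=0.4065976763; c=2·atan2(√a, √(1-a))=1.382887800; dist=6371·c=8810.378 ≈ 8810.4 km; running total=36441.9 km
Leg 4 bearing: y=sinΔλ·cosφ2=-0.89657444, x=cosφ1·sinφ2-sinφ1·cosφ2·cosΔλ=0.40156978; θ=atan2(y, x)=-65.8727° <0 so +360° → 294.1273° ≈ 294.1°
Leg 5: φ1=0.3208526, φ2=-0.4751223, Δφ=-0.7959749, Δλ=-1.8934361 rad; a=sin²(Δφ/2)+cosφ1·cosφ2·sin²(Δλ/2)=0.7059151656; c=2·atan2(√a, √(1-a))=1.995258050; dist=6371·c=12711.789 ≈ 12711.8 km; running total=49153.7 km
Leg 5 bearing: y=sinΔλ·cosφ2=-0.84335371, x=cosφ1·sinφ2-sinφ1·cosφ2·cosΔλ=-0.34518155; θ=atan2(y, x)=-112.2591° <0 so +360° → 247.7409° ≈ 247.7°
Leg 6: φ1=-0.4751223, φ2=-1.0635059, Δφ=-0.5883837, Δλ=3.3513812 rad; a=sin²(Δφ/2)+cosφ1·cosφ2·sin²(Δλ/2)=0.5113454925; c=2·atan2(√a, √(1-a))=1.593489259; dist=6371·c=10152.120 ≈ 10152.1 km; running total=59305.8 km
Leg 6 bearing: y=sinΔλ·cosφ2=-0.10117159, x=cosφ1·sinφ2-sinφ1·cosφ2·cosΔλ=-0.99461019; θ=atan2(y, x)=-174.1919° <0 so +360° → 185.8081° ≈ 185.8°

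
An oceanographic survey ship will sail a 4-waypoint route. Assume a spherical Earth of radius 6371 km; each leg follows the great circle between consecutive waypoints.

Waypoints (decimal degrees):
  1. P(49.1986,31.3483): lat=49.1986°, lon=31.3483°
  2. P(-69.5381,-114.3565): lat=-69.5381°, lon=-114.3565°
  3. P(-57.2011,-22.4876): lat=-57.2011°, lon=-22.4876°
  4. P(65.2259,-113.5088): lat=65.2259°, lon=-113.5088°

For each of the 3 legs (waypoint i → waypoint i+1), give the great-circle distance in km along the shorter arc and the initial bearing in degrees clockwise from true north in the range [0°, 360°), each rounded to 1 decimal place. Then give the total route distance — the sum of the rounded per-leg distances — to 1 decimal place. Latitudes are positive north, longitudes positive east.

Leg 1: dist=17111.6 km, bearing=206.6°
Leg 2: dist=4293.7 km, bearing=119.8°
Leg 3: dist=15579.4 km, bearing=319.2°
Total: 36984.7 km

Leg 1: φ1=0.8586776, φ2=-1.2136688, Δφ=-2.0723464, Δλ=-2.5430285 rad; a=sin²(Δφ/2)+cosφ1·cosφ2·sin²(Δλ/2)=0.9489677883; c=2·atan2(√a, √(1-a))=2.685852645; dist=6371·c=17111.567 ≈ 17111.6 km; running total=17111.6 km
Leg 1 bearing: y=sinΔλ·cosφ2=-0.19697575, x=cosφ1·sinφ2-sinφ1·cosφ2·cosΔλ=-0.39358894; θ=atan2(y, x)=-153.4138° <0 so +360° → 206.5862° ≈ 206.6°
Leg 2: φ1=-1.2136688, φ2=-0.9983475, Δφ=0.2153213, Δλ=1.6034148 rad; a=sin²(Δφ/2)+cosφ1·cosφ2·sin²(Δλ/2)=0.1093175445; c=2·atan2(√a, √(1-a))=0.673946397; dist=6371·c=4293.712 ≈ 4293.7 km; running total=21405.3 km
Leg 2 bearing: y=sinΔλ·cosφ2=0.54140393, x=cosφ1·sinφ2-sinφ1·cosφ2·cosΔλ=-0.31040403; θ=atan2(y, x)=119.8270° ≈ 119.8°
Leg 3: φ1=-0.9983475, φ2=1.1384067, Δφ=2.1367542, Δλ=-1.5886196 rad; a=sin²(Δφ/2)+cosφ1·cosφ2·sin²(Δλ/2)=0.8836308504; c=2·atan2(√a, √(1-a))=2.445356813; dist=6371·c=15579.368 ≈ 15579.4 km; running total=36984.7 km
Leg 3 bearing: y=sinΔλ·cosφ2=-0.41897513, x=cosφ1·sinφ2-sinφ1·cosφ2·cosΔλ=0.48556083; θ=atan2(y, x)=-40.7899° <0 so +360° → 319.2101° ≈ 319.2°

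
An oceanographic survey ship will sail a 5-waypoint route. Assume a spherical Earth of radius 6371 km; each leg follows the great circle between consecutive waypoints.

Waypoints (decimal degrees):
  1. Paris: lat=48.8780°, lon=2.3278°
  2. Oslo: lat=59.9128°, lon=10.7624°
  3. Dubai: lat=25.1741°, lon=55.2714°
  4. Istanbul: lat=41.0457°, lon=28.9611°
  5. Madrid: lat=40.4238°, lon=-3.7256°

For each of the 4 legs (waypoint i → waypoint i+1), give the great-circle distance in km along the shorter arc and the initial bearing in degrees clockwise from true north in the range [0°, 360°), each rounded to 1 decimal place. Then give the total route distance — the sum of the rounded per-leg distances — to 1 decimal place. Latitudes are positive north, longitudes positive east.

Leg 1: dist=1340.5 km, bearing=20.6°
Leg 2: dist=5141.9 km, bearing=118.6°
Leg 3: dist=3000.0 km, bearing=312.5°
Leg 4: dist=2738.7 km, bearing=279.4°
Total: 12221.1 km

Leg 1: φ1=0.8530820, φ2=1.0456756, Δφ=0.1925936, Δλ=0.1472115 rad; a=sin²(Δφ/2)+cosφ1·cosφ2·sin²(Δλ/2)=0.0110274664; c=2·atan2(√a, √(1-a))=0.210411420; dist=6371·c=1340.531 ≈ 1340.5 km; running total=1340.5 km
Leg 1 bearing: y=sinΔλ·cosφ2=0.07353345, x=cosφ1·sinφ2-sinφ1·cosφ2·cosΔλ=0.19548984; θ=atan2(y, x)=20.6138° ≈ 20.6°
Leg 2: φ1=1.0456756, φ2=0.4393709, Δφ=-0.6063047, Δλ=0.7768286 rad; a=sin²(Δφ/2)+cosφ1·cosφ2·sin²(Δλ/2)=0.1541947357; c=2·atan2(√a, √(1-a))=0.807079835; dist=6371·c=5141.906 ≈ 5141.9 km; running total=6482.4 km
Leg 2 bearing: y=sinΔλ·cosφ2=0.63443789, x=cosφ1·sinφ2-sinφ1·cosφ2·cosΔλ=-0.34520058; θ=atan2(y, x)=118.5508° ≈ 118.6°
Leg 3: φ1=0.4393709, φ2=0.7163826, Δφ=0.2770117, Δλ=-0.4592014 rad; a=sin²(Δφ/2)+cosφ1·cosφ2·sin²(Δλ/2)=0.0544154455; c=2·atan2(√a, √(1-a))=0.470880648; dist=6371·c=2999.981 ≈ 3000.0 km; running total=9482.4 km
Leg 3 bearing: y=sinΔλ·cosφ2=-0.33427965, x=cosφ1·sinφ2-sinφ1·cosφ2·cosΔλ=0.30671604; θ=atan2(y, x)=-47.4623° <0 so +360° → 312.5377° ≈ 312.5°
Leg 4: φ1=0.7163826, φ2=0.7055284, Δφ=-0.0108542, Δλ=-0.5704905 rad; a=sin²(Δφ/2)+cosφ1·cosφ2·sin²(Δλ/2)=0.0454908391; c=2·atan2(√a, √(1-a))=0.429873871; dist=6371·c=2738.726 ≈ 2738.7 km; running total=12221.1 km
Leg 4 bearing: y=sinΔλ·cosφ2=-0.41111950, x=cosφ1·sinφ2-sinφ1·cosφ2·cosΔλ=0.06831138; θ=atan2(y, x)=-80.5660° <0 so +360° → 279.4340° ≈ 279.4°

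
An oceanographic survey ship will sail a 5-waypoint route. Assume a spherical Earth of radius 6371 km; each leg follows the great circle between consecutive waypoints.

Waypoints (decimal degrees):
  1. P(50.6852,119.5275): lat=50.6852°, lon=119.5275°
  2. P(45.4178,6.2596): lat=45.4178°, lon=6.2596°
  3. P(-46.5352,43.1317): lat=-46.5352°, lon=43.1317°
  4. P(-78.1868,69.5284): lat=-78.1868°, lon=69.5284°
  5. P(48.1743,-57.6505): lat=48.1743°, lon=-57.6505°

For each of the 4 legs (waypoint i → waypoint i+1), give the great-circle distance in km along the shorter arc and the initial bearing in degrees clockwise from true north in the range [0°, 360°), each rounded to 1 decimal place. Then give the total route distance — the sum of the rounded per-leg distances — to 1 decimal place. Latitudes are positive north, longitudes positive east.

Leg 1: dist=7556.0 km, bearing=315.9°
Leg 2: dist=10842.4 km, bearing=155.4°
Leg 3: dist=3693.9 km, bearing=170.4°
Leg 4: dist=16043.4 km, bearing=245.5°
Total: 38135.7 km

Leg 1: φ1=0.8846236, φ2=0.7926901, Δφ=-0.0919335, Δλ=-1.9768978 rad; a=sin²(Δφ/2)+cosφ1·cosφ2·sin²(Δλ/2)=0.3123178293; c=2·atan2(√a, √(1-a))=1.186006499; dist=6371·c=7556.047 ≈ 7556.0 km; running total=7556.0 km
Leg 1 bearing: y=sinΔλ·cosφ2=-0.64484219, x=cosφ1·sinφ2-sinφ1·cosφ2·cosΔλ=0.66579289; θ=atan2(y, x)=-44.0842° <0 so +360° → 315.9158° ≈ 315.9°
Leg 2: φ1=0.7926901, φ2=-0.8121925, Δφ=-1.6048826, Δλ=0.6435395 rad; a=sin²(Δφ/2)+cosφ1·cosφ2·sin²(Δλ/2)=0.5653319161; c=2·atan2(√a, √(1-a))=1.701834850; dist=6371·c=10842.390 ≈ 10842.4 km; running total=18398.4 km
Leg 2 bearing: y=sinΔλ·cosφ2=0.41276644, x=cosφ1·sinφ2-sinφ1·cosφ2·cosΔλ=-0.90141601; θ=atan2(y, x)=155.3965° ≈ 155.4°
Leg 3: φ1=-0.8121925, φ2=-1.3646171, Δφ=-0.5524246, Δλ=0.4607093 rad; a=sin²(Δφ/2)+cosφ1·cosφ2·sin²(Δλ/2)=0.0817142948; c=2·atan2(√a, √(1-a))=0.579801511; dist=6371·c=3693.915 ≈ 3693.9 km; running total=22092.3 km
Leg 3 bearing: y=sinΔλ·cosφ2=0.09101585, x=cosφ1·sinφ2-sinφ1·cosφ2·cosΔλ=-0.54024475; θ=atan2(y, x)=170.4371° ≈ 170.4°
Leg 4: φ1=-1.3646171, φ2=0.8408001, Δφ=2.2054172, Δλ=-2.2196905 rad; a=sin²(Δφ/2)+cosφ1·cosφ2·sin²(Δλ/2)=0.9059476623; c=2·atan2(√a, √(1-a))=2.518187665; dist=6371·c=16043.374 ≈ 16043.4 km; running total=38135.7 km
Leg 4 bearing: y=sinΔλ·cosφ2=-0.53132779, x=cosφ1·sinφ2-sinφ1·cosφ2·cosΔλ=-0.24190238; θ=atan2(y, x)=-114.4788° <0 so +360° → 245.5212° ≈ 245.5°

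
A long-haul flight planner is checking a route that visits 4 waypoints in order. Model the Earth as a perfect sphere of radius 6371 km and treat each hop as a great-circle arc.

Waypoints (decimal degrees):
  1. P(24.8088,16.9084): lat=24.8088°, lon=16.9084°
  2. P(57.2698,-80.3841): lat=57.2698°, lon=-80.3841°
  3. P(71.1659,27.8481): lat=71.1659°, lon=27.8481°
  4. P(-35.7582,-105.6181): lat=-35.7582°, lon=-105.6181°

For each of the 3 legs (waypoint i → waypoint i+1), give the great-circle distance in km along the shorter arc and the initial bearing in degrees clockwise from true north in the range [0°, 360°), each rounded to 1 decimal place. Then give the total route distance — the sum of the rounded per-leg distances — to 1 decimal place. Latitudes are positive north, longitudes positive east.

Leg 1: dist=8128.5 km, bearing=325.9°
Leg 2: dist=4685.1 km, bearing=27.2°
Leg 3: dist=15251.9 km, bearing=300.0°
Total: 28065.5 km

Leg 1: φ1=0.4329952, φ2=0.9995466, Δφ=0.5665513, Δλ=-1.6980745 rad; a=sin²(Δφ/2)+cosφ1·cosφ2·sin²(Δλ/2)=0.3546632653; c=2·atan2(√a, √(1-a))=1.275865704; dist=6371·c=8128.540 ≈ 8128.5 km; running total=8128.5 km
Leg 1 bearing: y=sinΔλ·cosφ2=-0.53631024, x=cosφ1·sinφ2-sinφ1·cosφ2·cosΔλ=0.79238896; θ=atan2(y, x)=-34.0912° <0 so +360° → 325.9088° ≈ 325.9°
Leg 2: φ1=0.9995466, φ2=1.2420793, Δφ=0.2425327, Δλ=1.8890082 rad; a=sin²(Δφ/2)+cosφ1·cosφ2·sin²(Δλ/2)=0.1292131758; c=2·atan2(√a, √(1-a))=0.735383322; dist=6371·c=4685.127 ≈ 4685.1 km; running total=12813.6 km
Leg 2 bearing: y=sinΔλ·cosφ2=0.30662185, x=cosφ1·sinφ2-sinφ1·cosφ2·cosΔλ=0.59670056; θ=atan2(y, x)=27.1969° ≈ 27.2°
Leg 3: φ1=1.2420793, φ2=-0.6240983, Δφ=-1.8661776, Δλ=-2.3294246 rad; a=sin²(Δφ/2)+cosφ1·cosφ2·sin²(Δλ/2)=0.8666476130; c=2·atan2(√a, √(1-a))=2.393952255; dist=6371·c=15251.870 ≈ 15251.9 km; running total=28065.5 km
Leg 3 bearing: y=sinΔλ·cosφ2=-0.58896373, x=cosφ1·sinφ2-sinφ1·cosφ2·cosΔλ=0.33970551; θ=atan2(y, x)=-60.0243° <0 so +360° → 299.9757° ≈ 300.0°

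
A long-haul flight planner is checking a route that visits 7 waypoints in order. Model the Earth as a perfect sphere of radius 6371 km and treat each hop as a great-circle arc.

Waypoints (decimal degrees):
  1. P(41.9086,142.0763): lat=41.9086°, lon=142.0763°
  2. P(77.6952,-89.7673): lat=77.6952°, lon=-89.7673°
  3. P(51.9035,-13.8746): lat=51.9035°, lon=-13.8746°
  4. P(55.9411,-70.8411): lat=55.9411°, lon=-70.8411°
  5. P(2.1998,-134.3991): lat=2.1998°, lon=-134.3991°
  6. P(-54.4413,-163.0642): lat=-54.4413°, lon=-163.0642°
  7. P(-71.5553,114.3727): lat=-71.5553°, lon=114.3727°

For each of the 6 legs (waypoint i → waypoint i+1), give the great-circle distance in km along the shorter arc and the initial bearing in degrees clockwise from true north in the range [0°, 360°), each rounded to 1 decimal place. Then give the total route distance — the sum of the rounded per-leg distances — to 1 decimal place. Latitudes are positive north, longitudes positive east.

Leg 1: dist=6262.0 km, bearing=11.6°
Leg 2: dist=4089.7 km, bearing=88.0°
Leg 3: dist=3649.8 km, bearing=300.0°
Leg 4: dist=8192.9 km, bearing=248.8°
Leg 5: dist=6827.6 km, bearing=198.5°
Leg 6: dist=4146.8 km, bearing=211.2°
Total: 33168.8 km

Leg 1: φ1=0.7314431, φ2=1.3560371, Δφ=0.6245940, Δλ=-4.0464342 rad; a=sin²(Δφ/2)+cosφ1·cosφ2·sin²(Δλ/2)=0.2226924809; c=2·atan2(√a, √(1-a))=0.982896067; dist=6371·c=6262.031 ≈ 6262.0 km; running total=6262.0 km
Leg 1 bearing: y=sinΔλ·cosφ2=0.16757596, x=cosφ1·sinφ2-sinφ1·cosφ2·cosΔλ=0.81505856; θ=atan2(y, x)=11.6181° ≈ 11.6°
Leg 2: φ1=1.3560371, φ2=0.9058870, Δφ=-0.4501501, Δλ=1.3245775 rad; a=sin²(Δφ/2)+cosφ1·cosφ2·sin²(Δλ/2)=0.0995286138; c=2·atan2(√a, √(1-a))=0.641928171; dist=6371·c=4089.724 ≈ 4089.7 km; running total=10351.7 km
Leg 2 bearing: y=sinΔλ·cosφ2=0.59838005, x=cosφ1·sinφ2-sinφ1·cosφ2·cosΔλ=0.02078444; θ=atan2(y, x)=88.0107° ≈ 88.0°
Leg 3: φ1=0.9058870, φ2=0.9763564, Δφ=0.0704694, Δλ=-0.9942530 rad; a=sin²(Δφ/2)+cosφ1·cosφ2·sin²(Δλ/2)=0.0798291741; c=2·atan2(√a, √(1-a))=0.572883125; dist=6371·c=3649.838 ≈ 3649.8 km; running total=14001.5 km
Leg 3 bearing: y=sinΔλ·cosφ2=-0.46951472, x=cosφ1·sinφ2-sinφ1·cosφ2·cosΔλ=0.27089083; θ=atan2(y, x)=-60.0168° <0 so +360° → 299.9832° ≈ 300.0°
Leg 4: φ1=0.9763564, φ2=0.0383938, Δφ=-0.9379626, Δλ=-1.1092964 rad; a=sin²(Δφ/2)+cosφ1·cosφ2·sin²(Δλ/2)=0.3595002608; c=2·atan2(√a, √(1-a))=1.285960936; dist=6371·c=8192.857 ≈ 8192.9 km; running total=22194.4 km
Leg 4 bearing: y=sinΔλ·cosφ2=-0.89472573, x=cosφ1·sinφ2-sinφ1·cosφ2·cosΔλ=-0.34713853; θ=atan2(y, x)=-111.2054° <0 so +360° → 248.7946° ≈ 248.8°
Leg 5: φ1=0.0383938, φ2=-0.9501799, Δφ=-0.9885737, Δλ=-0.5003004 rad; a=sin²(Δφ/2)+cosφ1·cosφ2·sin²(Δλ/2)=0.2606698709; c=2·atan2(√a, √(1-a))=1.071668152; dist=6371·c=6827.598 ≈ 6827.6 km; running total=29022.0 km
Leg 5 bearing: y=sinΔλ·cosφ2=-0.27895684, x=cosφ1·sinφ2-sinφ1·cosφ2·cosΔλ=-0.83250672; θ=atan2(y, x)=-161.4750° <0 so +360° → 198.5250° ≈ 198.5°
Leg 6: φ1=-0.9501799, φ2=-1.2488756, Δφ=-0.2986956, Δλ=4.8421874 rad; a=sin²(Δφ/2)+cosφ1·cosφ2·sin²(Δλ/2)=0.1022279763; c=2·atan2(√a, √(1-a))=0.650891353; dist=6371·c=4146.829 ≈ 4146.8 km; running total=33168.8 km
Leg 6 bearing: y=sinΔλ·cosφ2=-0.31372775, x=cosφ1·sinφ2-sinφ1·cosφ2·cosΔλ=-0.51834792; θ=atan2(y, x)=-148.8158° <0 so +360° → 211.1842° ≈ 211.2°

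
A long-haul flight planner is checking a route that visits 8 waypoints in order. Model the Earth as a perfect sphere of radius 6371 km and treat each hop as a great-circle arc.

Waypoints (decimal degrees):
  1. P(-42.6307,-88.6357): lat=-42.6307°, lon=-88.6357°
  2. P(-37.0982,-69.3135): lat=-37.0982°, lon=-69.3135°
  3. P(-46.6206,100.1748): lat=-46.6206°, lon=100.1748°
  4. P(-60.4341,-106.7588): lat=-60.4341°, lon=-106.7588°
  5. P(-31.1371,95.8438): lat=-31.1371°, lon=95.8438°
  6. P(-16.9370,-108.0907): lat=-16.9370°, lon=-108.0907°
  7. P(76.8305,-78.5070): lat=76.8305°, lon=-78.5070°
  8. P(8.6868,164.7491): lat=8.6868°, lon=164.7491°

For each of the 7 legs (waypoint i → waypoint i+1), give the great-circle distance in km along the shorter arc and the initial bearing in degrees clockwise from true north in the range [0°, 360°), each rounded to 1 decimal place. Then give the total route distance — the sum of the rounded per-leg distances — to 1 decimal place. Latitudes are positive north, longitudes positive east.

Leg 1: dist=1755.3 km, bearing=76.0°
Leg 2: dist=10647.1 km, bearing=172.8°
Leg 3: dist=7864.7 km, bearing=166.3°
Leg 4: dist=9626.0 km, bearing=199.2°
Leg 5: dist=14089.5 km, bearing=151.0°
Leg 6: dist=10608.1 km, bearing=6.5°
Leg 7: dist=9716.2 km, bearing=297.9°
Total: 64306.9 km

Leg 1: φ1=-0.7440461, φ2=-0.6474857, Δφ=0.0965603, Δλ=0.3372360 rad; a=sin²(Δφ/2)+cosφ1·cosφ2·sin²(Δλ/2)=0.0188562295; c=2·atan2(√a, √(1-a))=0.275506480; dist=6371·c=1755.252 ≈ 1755.3 km; running total=1755.3 km
Leg 1 bearing: y=sinΔλ·cosφ2=0.26391089, x=cosφ1·sinφ2-sinφ1·cosφ2·cosΔλ=0.06598282; θ=atan2(y, x)=75.9627° ≈ 76.0°
Leg 2: φ1=-0.6474857, φ2=-0.8136830, Δφ=-0.1661972, Δλ=2.9581289 rad; a=sin²(Δφ/2)+cosφ1·cosφ2·sin²(Δλ/2)=0.5501072809; c=2·atan2(√a, √(1-a))=1.671179393; dist=6371·c=10647.084 ≈ 10647.1 km; running total=12402.4 km
Leg 2 bearing: y=sinΔλ·cosφ2=0.12530204, x=cosφ1·sinφ2-sinφ1·cosφ2·cosΔλ=-0.98704429; θ=atan2(y, x)=172.7652° ≈ 172.8°
Leg 3: φ1=-0.8136830, φ2=-1.0547740, Δφ=-0.2410911, Δλ=-3.6116727 rad; a=sin²(Δφ/2)+cosφ1·cosφ2·sin²(Δλ/2)=0.3349780076; c=2·atan2(√a, √(1-a))=1.234446156; dist=6371·c=7864.656 ≈ 7864.7 km; running total=20267.1 km
Leg 3 bearing: y=sinΔλ·cosφ2=0.22350029, x=cosφ1·sinφ2-sinφ1·cosφ2·cosΔλ=-0.91712518; θ=atan2(y, x)=166.3042° ≈ 166.3°
Leg 4: φ1=-1.0547740, φ2=-0.5434449, Δφ=0.5113291, Δλ=3.5360824 rad; a=sin²(Δφ/2)+cosφ1·cosφ2·sin²(Δλ/2)=0.4700711128; c=2·atan2(√a, √(1-a))=1.510902750; dist=6371·c=9625.961 ≈ 9626.0 km; running total=29893.1 km
Leg 4 bearing: y=sinΔλ·cosφ2=-0.32896669, x=cosφ1·sinφ2-sinφ1·cosφ2·cosΔλ=-0.94244255; θ=atan2(y, x)=-160.7581° <0 so +360° → 199.2419° ≈ 199.2°
Leg 5: φ1=-0.5434449, φ2=-0.2956064, Δφ=0.2478385, Δλ=-3.5593285 rad; a=sin²(Δφ/2)+cosφ1·cosφ2·sin²(Δλ/2)=0.7988798026; c=2·atan2(√a, √(1-a))=2.211499873; dist=6371·c=14089.466 ≈ 14089.5 km; running total=43982.6 km
Leg 5 bearing: y=sinΔλ·cosφ2=0.38809540, x=cosφ1·sinφ2-sinφ1·cosφ2·cosΔλ=-0.70147375; θ=atan2(y, x)=151.0461° ≈ 151.0°
Leg 6: φ1=-0.2956064, φ2=1.3409452, Δφ=1.6365516, Δλ=0.5163330 rad; a=sin²(Δφ/2)+cosφ1·cosφ2·sin²(Δλ/2)=0.5470604649; c=2·atan2(√a, √(1-a))=1.665056779; dist=6371·c=10608.077 ≈ 10608.1 km; running total=54590.7 km
Leg 6 bearing: y=sinΔλ·cosφ2=0.11247969, x=cosφ1·sinφ2-sinφ1·cosφ2·cosΔλ=0.98918632; θ=atan2(y, x)=6.4872° ≈ 6.5°
Leg 7: φ1=1.3409452, φ2=0.1516133, Δφ=-1.1893319, Δλ=4.2456199 rad; a=sin²(Δφ/2)+cosφ1·cosφ2·sin²(Δλ/2)=0.4771441828; c=2·atan2(√a, √(1-a))=1.525068758; dist=6371·c=9716.213 ≈ 9716.2 km; running total=64306.9 km
Leg 7 bearing: y=sinΔλ·cosφ2=-0.88278269, x=cosφ1·sinφ2-sinφ1·cosφ2·cosΔλ=0.46755232; θ=atan2(y, x)=-62.0928° <0 so +360° → 297.9072° ≈ 297.9°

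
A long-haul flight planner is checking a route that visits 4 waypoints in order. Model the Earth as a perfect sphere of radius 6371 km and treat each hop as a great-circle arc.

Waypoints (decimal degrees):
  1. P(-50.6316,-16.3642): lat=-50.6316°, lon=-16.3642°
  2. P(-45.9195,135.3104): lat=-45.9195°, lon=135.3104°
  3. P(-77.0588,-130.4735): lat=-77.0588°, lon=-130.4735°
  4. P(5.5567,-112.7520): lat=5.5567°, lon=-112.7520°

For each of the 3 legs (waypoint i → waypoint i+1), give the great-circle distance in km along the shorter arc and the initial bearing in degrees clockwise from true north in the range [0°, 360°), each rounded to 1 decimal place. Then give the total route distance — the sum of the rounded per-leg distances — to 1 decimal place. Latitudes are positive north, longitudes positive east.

Leg 1: φ1=-0.8836881, φ2=-0.8014465, Δφ=0.0822417, Δλ=2.6472212 rad; a=sin²(Δφ/2)+cosφ1·cosφ2·sin²(Δλ/2)=0.4165383581; c=2·atan2(√a, √(1-a))=1.403087985; dist=6371·c=8939.074 ≈ 8939.1 km; running total=8939.1 km
Leg 1 bearing: y=sinΔλ·cosφ2=0.33007967, x=cosφ1·sinφ2-sinφ1·cosφ2·cosΔλ=-0.92907698; θ=atan2(y, x)=160.4410° ≈ 160.4°
Leg 2: φ1=-0.8014465, φ2=-1.3449298, Δφ=-0.5434833, Δλ=-4.6388042 rad; a=sin²(Δφ/2)+cosφ1·cosφ2·sin²(Δλ/2)=0.1556684384; c=2·atan2(√a, √(1-a))=0.811152653; dist=6371·c=5167.854 ≈ 5167.9 km; running total=14107.0 km
Leg 2 bearing: y=sinΔλ·cosφ2=0.22334494, x=cosφ1·sinφ2-sinφ1·cosφ2·cosΔλ=-0.68982617; θ=atan2(y, x)=162.0596° ≈ 162.1°
Leg 3: φ1=-1.3449298, φ2=0.0969827, Δφ=1.4419125, Δλ=0.3092985 rad; a=sin²(Δφ/2)+cosφ1·cosφ2·sin²(Δλ/2)=0.4410249079; c=2·atan2(√a, √(1-a))=1.452570924; dist=6371·c=9254.329 ≈ 9254.3 km; running total=23361.3 km
Leg 3 bearing: y=sinΔλ·cosφ2=0.30296015, x=cosφ1·sinφ2-sinφ1·cosφ2·cosΔλ=0.94567590; θ=atan2(y, x)=17.7636° ≈ 17.8°

Leg 1: dist=8939.1 km, bearing=160.4°
Leg 2: dist=5167.9 km, bearing=162.1°
Leg 3: dist=9254.3 km, bearing=17.8°
Total: 23361.3 km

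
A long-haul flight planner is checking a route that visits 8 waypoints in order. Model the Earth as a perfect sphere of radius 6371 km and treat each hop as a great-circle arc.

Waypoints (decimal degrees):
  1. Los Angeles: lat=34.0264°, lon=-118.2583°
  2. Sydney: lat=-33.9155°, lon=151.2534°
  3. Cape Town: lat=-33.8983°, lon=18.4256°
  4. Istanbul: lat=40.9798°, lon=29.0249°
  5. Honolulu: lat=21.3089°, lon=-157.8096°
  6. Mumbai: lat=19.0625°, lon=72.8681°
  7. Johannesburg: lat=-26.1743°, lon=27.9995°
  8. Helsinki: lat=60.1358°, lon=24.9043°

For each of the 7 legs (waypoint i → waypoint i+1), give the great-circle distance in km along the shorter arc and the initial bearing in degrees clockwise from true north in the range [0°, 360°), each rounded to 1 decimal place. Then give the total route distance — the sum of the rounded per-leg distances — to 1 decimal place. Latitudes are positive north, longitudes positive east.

Leg 1: φ1=0.5938727, φ2=-0.5919371, Δφ=-1.1858099, Δλ=4.7038665 rad; a=sin²(Δφ/2)+cosφ1·cosφ2·sin²(Δλ/2)=0.6590435968; c=2·atan2(√a, √(1-a))=1.894507532; dist=6371·c=12069.907 ≈ 12069.9 km; running total=12069.9 km
Leg 1 bearing: y=sinΔλ·cosφ2=-0.82983123, x=cosφ1·sinφ2-sinφ1·cosφ2·cosΔλ=-0.45847646; θ=atan2(y, x)=-118.9204° <0 so +360° → 241.0796° ≈ 241.1°
Leg 2: φ1=-0.5919371, φ2=-0.5916369, Δφ=0.0003002, Δλ=-2.3182824 rad; a=sin²(Δφ/2)+cosφ1·cosφ2·sin²(Δλ/2)=0.5785296346; c=2·atan2(√a, √(1-a))=1.728508584; dist=6371·c=11012.328 ≈ 11012.3 km; running total=23082.2 km
Leg 2 bearing: y=sinΔλ·cosφ2=-0.60874324, x=cosφ1·sinφ2-sinφ1·cosφ2·cosΔλ=-0.77766577; θ=atan2(y, x)=-141.9468° <0 so +360° → 218.0532° ≈ 218.1°
Leg 3: φ1=-0.5916369, φ2=0.7152324, Δφ=1.3068694, Δλ=0.1849927 rad; a=sin²(Δφ/2)+cosφ1·cosφ2·sin²(Δλ/2)=0.3749090846; c=2·atan2(√a, √(1-a))=1.317928273; dist=6371·c=8396.521 ≈ 8396.5 km; running total=31478.7 km
Leg 3 bearing: y=sinΔλ·cosφ2=0.13886332, x=cosφ1·sinφ2-sinφ1·cosφ2·cosΔλ=0.95818893; θ=atan2(y, x)=8.2460° ≈ 8.2°
Leg 4: φ1=0.7152324, φ2=0.3719105, Δφ=-0.3433220, Δλ=-3.2608772 rad; a=sin²(Δφ/2)+cosφ1·cosφ2·sin²(Δλ/2)=0.7300094110; c=2·atan2(√a, √(1-a))=2.048812723; dist=6371·c=13052.986 ≈ 13053.0 km; running total=44531.7 km
Leg 4 bearing: y=sinΔλ·cosφ2=0.11086626, x=cosφ1·sinφ2-sinφ1·cosφ2·cosΔλ=0.88096047; θ=atan2(y, x)=7.1728° ≈ 7.2°
Leg 5: φ1=0.3719105, φ2=0.3327034, Δφ=-0.0392071, Δλ=4.0260854 rad; a=sin²(Δφ/2)+cosφ1·cosφ2·sin²(Δλ/2)=0.7196508321; c=2·atan2(√a, √(1-a))=2.025617490; dist=6371·c=12905.209 ≈ 12905.2 km; running total=57436.9 km
Leg 5 bearing: y=sinΔλ·cosφ2=-0.73117198, x=cosφ1·sinφ2-sinφ1·cosφ2·cosΔλ=0.52192105; θ=atan2(y, x)=-54.4802° <0 so +360° → 305.5198° ≈ 305.5°
Leg 6: φ1=0.3327034, φ2=-0.4568277, Δφ=-0.7895311, Δλ=-0.7831048 rad; a=sin²(Δφ/2)+cosφ1·cosφ2·sin²(Δλ/2)=0.2714460739; c=2·atan2(√a, √(1-a))=1.096055611; dist=6371·c=6982.970 ≈ 6983.0 km; running total=64419.9 km
Leg 6 bearing: y=sinΔλ·cosφ2=-0.63314042, x=cosφ1·sinφ2-sinφ1·cosφ2·cosΔλ=-0.62464840; θ=atan2(y, x)=-134.6132° <0 so +360° → 225.3868° ≈ 225.4°
Leg 7: φ1=-0.4568277, φ2=1.0495677, Δφ=1.5063954, Δλ=-0.0540214 rad; a=sin²(Δφ/2)+cosφ1·cosφ2·sin²(Δλ/2)=0.4681477601; c=2·atan2(√a, √(1-a))=1.507048680; dist=6371·c=9601.407 ≈ 9601.4 km; running total=74021.3 km
Leg 7 bearing: y=sinΔλ·cosφ2=-0.02688667, x=cosφ1·sinφ2-sinφ1·cosφ2·cosΔλ=0.99760656; θ=atan2(y, x)=-1.5438° <0 so +360° → 358.4562° ≈ 358.5°

Leg 1: dist=12069.9 km, bearing=241.1°
Leg 2: dist=11012.3 km, bearing=218.1°
Leg 3: dist=8396.5 km, bearing=8.2°
Leg 4: dist=13053.0 km, bearing=7.2°
Leg 5: dist=12905.2 km, bearing=305.5°
Leg 6: dist=6983.0 km, bearing=225.4°
Leg 7: dist=9601.4 km, bearing=358.5°
Total: 74021.3 km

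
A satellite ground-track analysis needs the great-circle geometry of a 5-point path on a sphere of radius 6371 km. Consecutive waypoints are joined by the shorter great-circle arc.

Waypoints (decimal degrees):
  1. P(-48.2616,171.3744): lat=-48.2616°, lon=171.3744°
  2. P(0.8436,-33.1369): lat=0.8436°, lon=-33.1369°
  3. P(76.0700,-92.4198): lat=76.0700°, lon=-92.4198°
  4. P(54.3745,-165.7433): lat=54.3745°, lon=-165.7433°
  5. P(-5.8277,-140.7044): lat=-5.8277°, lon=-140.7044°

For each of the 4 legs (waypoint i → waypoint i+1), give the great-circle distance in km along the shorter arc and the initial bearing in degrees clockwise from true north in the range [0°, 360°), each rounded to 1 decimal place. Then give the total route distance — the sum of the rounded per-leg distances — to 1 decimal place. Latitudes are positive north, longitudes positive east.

Leg 1: dist=14241.0 km, bearing=148.2°
Leg 2: dist=9130.4 km, bearing=347.9°
Leg 3: dist=3779.0 km, bearing=273.4°
Leg 4: dist=7087.3 km, bearing=152.0°
Total: 34237.7 km

Leg 1: φ1=-0.8423238, φ2=0.0147236, Δφ=0.8570474, Δλ=-3.5693955 rad; a=sin²(Δφ/2)+cosφ1·cosφ2·sin²(Δλ/2)=0.8083275950; c=2·atan2(√a, √(1-a))=2.235283107; dist=6371·c=14240.989 ≈ 14241.0 km; running total=14241.0 km
Leg 1 bearing: y=sinΔλ·cosφ2=0.41482773, x=cosφ1·sinφ2-sinφ1·cosφ2·cosΔλ=-0.66906975; θ=atan2(y, x)=148.2008° ≈ 148.2°
Leg 2: φ1=0.0147236, φ2=1.3276720, Δφ=1.3129484, Δλ=-1.0346818 rad; a=sin²(Δφ/2)+cosφ1·cosφ2·sin²(Δλ/2)=0.4313776431; c=2·atan2(√a, √(1-a))=1.433117060; dist=6371·c=9130.389 ≈ 9130.4 km; running total=23371.4 km
Leg 2 bearing: y=sinΔλ·cosφ2=-0.20696094, x=cosφ1·sinφ2-sinφ1·cosφ2·cosΔλ=0.96867490; θ=atan2(y, x)=-12.0601° <0 so +360° → 347.9399° ≈ 347.9°
Leg 3: φ1=1.3276720, φ2=0.9490141, Δφ=-0.3786579, Δλ=-1.2797365 rad; a=sin²(Δφ/2)+cosφ1·cosφ2·sin²(Δλ/2)=0.0854117550; c=2·atan2(√a, √(1-a))=0.593163475; dist=6371·c=3779.044 ≈ 3779.0 km; running total=27150.4 km
Leg 3 bearing: y=sinΔλ·cosφ2=-0.55798564, x=cosφ1·sinφ2-sinφ1·cosφ2·cosΔλ=0.03344209; θ=atan2(y, x)=-86.5702° <0 so +360° → 273.4298° ≈ 273.4°
Leg 4: φ1=0.9490141, φ2=-0.1017126, Δφ=-1.0507266, Δλ=0.4370112 rad; a=sin²(Δφ/2)+cosφ1·cosφ2·sin²(Δλ/2)=0.2787589916; c=2·atan2(√a, √(1-a))=1.112431830; dist=6371·c=7087.303 ≈ 7087.3 km; running total=34237.7 km
Leg 4 bearing: y=sinΔλ·cosφ2=0.42104610, x=cosφ1·sinφ2-sinφ1·cosφ2·cosΔλ=-0.79178901; θ=atan2(y, x)=151.9975° ≈ 152.0°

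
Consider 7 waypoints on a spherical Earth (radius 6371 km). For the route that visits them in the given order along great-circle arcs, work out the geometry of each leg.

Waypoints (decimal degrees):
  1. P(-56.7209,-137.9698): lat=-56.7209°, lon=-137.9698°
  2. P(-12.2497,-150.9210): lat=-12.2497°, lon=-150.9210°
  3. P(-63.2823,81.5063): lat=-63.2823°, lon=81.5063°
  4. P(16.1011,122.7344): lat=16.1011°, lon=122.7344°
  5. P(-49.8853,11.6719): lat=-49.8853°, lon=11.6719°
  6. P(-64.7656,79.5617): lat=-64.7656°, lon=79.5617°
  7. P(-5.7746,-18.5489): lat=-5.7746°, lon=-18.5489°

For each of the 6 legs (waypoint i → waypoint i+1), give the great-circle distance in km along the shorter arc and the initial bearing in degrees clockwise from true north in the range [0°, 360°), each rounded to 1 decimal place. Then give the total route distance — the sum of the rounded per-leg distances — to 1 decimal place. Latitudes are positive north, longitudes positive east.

Leg 1: φ1=-0.9899665, φ2=-0.2137976, Δφ=0.7761689, Δλ=-0.2260411 rad; a=sin²(Δφ/2)+cosφ1·cosφ2·sin²(Δλ/2)=0.1500190920; c=2·atan2(√a, √(1-a))=0.795452297; dist=6371·c=5067.827 ≈ 5067.8 km; running total=5067.8 km
Leg 1 bearing: y=sinΔλ·cosφ2=-0.21901834, x=cosφ1·sinφ2-sinφ1·cosφ2·cosΔλ=0.67976792; θ=atan2(y, x)=-17.8587° <0 so +360° → 342.1413° ≈ 342.1°
Leg 2: φ1=-0.2137976, φ2=-1.1044845, Δφ=-0.8906869, Δλ=4.0566217 rad; a=sin²(Δφ/2)+cosφ1·cosφ2·sin²(Δλ/2)=0.5391936261; c=2·atan2(√a, √(1-a))=1.649264078; dist=6371·c=10507.461 ≈ 10507.5 km; running total=15575.3 km
Leg 2 bearing: y=sinΔλ·cosφ2=-0.35634010, x=cosφ1·sinφ2-sinφ1·cosφ2·cosΔλ=-0.93106239; θ=atan2(y, x)=-159.0569° <0 so +360° → 200.9431° ≈ 200.9°
Leg 3: φ1=-1.1044845, φ2=0.2810172, Δφ=1.3855017, Δλ=0.7195661 rad; a=sin²(Δφ/2)+cosφ1·cosφ2·sin²(Δλ/2)=0.4614250422; c=2·atan2(√a, √(1-a))=1.493569671; dist=6371·c=9515.532 ≈ 9515.5 km; running total=25090.8 km
Leg 3 bearing: y=sinΔλ·cosφ2=0.63320606, x=cosφ1·sinφ2-sinφ1·cosφ2·cosΔλ=0.77012855; θ=atan2(y, x)=39.4273° ≈ 39.4°
Leg 4: φ1=0.2810172, φ2=-0.8706627, Δφ=-1.1516799, Δλ=-1.9384063 rad; a=sin²(Δφ/2)+cosφ1·cosφ2·sin²(Δλ/2)=0.7172842989; c=2·atan2(√a, √(1-a))=2.020355552; dist=6371·c=12871.685 ≈ 12871.7 km; running total=37962.5 km
Leg 4 bearing: y=sinΔλ·cosφ2=-0.60127217, x=cosφ1·sinφ2-sinφ1·cosφ2·cosΔλ=-0.67053852; θ=atan2(y, x)=-138.1174° <0 so +360° → 221.8826° ≈ 221.9°
Leg 5: φ1=-0.8706627, φ2=-1.1303730, Δφ=-0.2597102, Δλ=1.1849005 rad; a=sin²(Δφ/2)+cosφ1·cosφ2·sin²(Δλ/2)=0.1024169954; c=2·atan2(√a, √(1-a))=0.651515031; dist=6371·c=4150.802 ≈ 4150.8 km; running total=42113.3 km
Leg 5 bearing: y=sinΔλ·cosφ2=0.39497141, x=cosφ1·sinφ2-sinφ1·cosφ2·cosΔλ=-0.46011803; θ=atan2(y, x)=139.3568° ≈ 139.4°
Leg 6: φ1=-1.1303730, φ2=-0.1007858, Δφ=1.0295872, Δλ=-1.7123530 rad; a=sin²(Δφ/2)+cosφ1·cosφ2·sin²(Δλ/2)=0.4844142822; c=2·atan2(√a, √(1-a))=1.539619841; dist=6371·c=9808.918 ≈ 9808.9 km; running total=51922.2 km
Leg 6 bearing: y=sinΔλ·cosφ2=-0.98497374, x=cosφ1·sinφ2-sinφ1·cosφ2·cosΔλ=-0.16986780; θ=atan2(y, x)=-99.7849° <0 so +360° → 260.2151° ≈ 260.2°

Leg 1: dist=5067.8 km, bearing=342.1°
Leg 2: dist=10507.5 km, bearing=200.9°
Leg 3: dist=9515.5 km, bearing=39.4°
Leg 4: dist=12871.7 km, bearing=221.9°
Leg 5: dist=4150.8 km, bearing=139.4°
Leg 6: dist=9808.9 km, bearing=260.2°
Total: 51922.2 km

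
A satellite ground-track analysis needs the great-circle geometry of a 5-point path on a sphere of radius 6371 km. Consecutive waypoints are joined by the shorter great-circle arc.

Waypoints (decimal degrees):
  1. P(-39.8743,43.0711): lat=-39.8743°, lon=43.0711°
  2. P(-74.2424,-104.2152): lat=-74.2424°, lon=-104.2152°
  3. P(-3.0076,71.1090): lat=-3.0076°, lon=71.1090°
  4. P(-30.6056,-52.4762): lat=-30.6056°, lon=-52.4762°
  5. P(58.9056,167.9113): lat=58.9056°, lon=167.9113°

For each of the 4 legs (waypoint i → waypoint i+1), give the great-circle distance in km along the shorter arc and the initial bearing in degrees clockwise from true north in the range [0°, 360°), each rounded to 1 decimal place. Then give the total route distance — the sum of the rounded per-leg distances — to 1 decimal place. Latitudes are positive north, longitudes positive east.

Leg 1: φ1=-0.6959378, φ2=-1.2957743, Δφ=-0.5998365, Δλ=-2.5706309 rad; a=sin²(Δφ/2)+cosφ1·cosφ2·sin²(Δλ/2)=0.2791724616; c=2·atan2(√a, √(1-a))=1.113353745; dist=6371·c=7093.177 ≈ 7093.2 km; running total=7093.2 km
Leg 1 bearing: y=sinΔλ·cosφ2=-0.14676668, x=cosφ1·sinφ2-sinφ1·cosφ2·cosΔλ=-0.88509905; θ=atan2(y, x)=-170.5849° <0 so +360° → 189.4151° ≈ 189.4°
Leg 2: φ1=-1.2957743, φ2=-0.0524925, Δφ=1.2432818, Δλ=3.0599845 rad; a=sin²(Δφ/2)+cosφ1·cosφ2·sin²(Δλ/2)=0.6098974379; c=2·atan2(√a, √(1-a))=1.792400526; dist=6371·c=11419.384 ≈ 11419.4 km; running total=18512.6 km
Leg 2 bearing: y=sinΔλ·cosφ2=0.08140527, x=cosφ1·sinφ2-sinφ1·cosφ2·cosΔλ=-0.97214371; θ=atan2(y, x)=175.2133° ≈ 175.2°
Leg 3: φ1=-0.0524925, φ2=-0.5341685, Δφ=-0.4816760, Δλ=-2.1569686 rad; a=sin²(Δφ/2)+cosφ1·cosφ2·sin²(Δλ/2)=0.7243729070; c=2·atan2(√a, √(1-a))=2.036157743; dist=6371·c=12972.361 ≈ 12972.4 km; running total=31485.0 km
Leg 3 bearing: y=sinΔλ·cosφ2=-0.71701188, x=cosφ1·sinφ2-sinφ1·cosφ2·cosΔλ=-0.53340525; θ=atan2(y, x)=-126.6466° <0 so +360° → 233.3534° ≈ 233.4°
Leg 4: φ1=-0.5341685, φ2=1.0280967, Δφ=1.5622652, Δλ=3.8464875 rad; a=sin²(Δφ/2)+cosφ1·cosφ2·sin²(Δλ/2)=0.8872714856; c=2·atan2(√a, √(1-a))=2.456788551; dist=6371·c=15652.200 ≈ 15652.2 km; running total=47137.2 km
Leg 4 bearing: y=sinΔλ·cosφ2=-0.33463548, x=cosφ1·sinφ2-sinφ1·cosφ2·cosΔλ=0.53675160; θ=atan2(y, x)=-31.9413° <0 so +360° → 328.0587° ≈ 328.1°

Leg 1: dist=7093.2 km, bearing=189.4°
Leg 2: dist=11419.4 km, bearing=175.2°
Leg 3: dist=12972.4 km, bearing=233.4°
Leg 4: dist=15652.2 km, bearing=328.1°
Total: 47137.2 km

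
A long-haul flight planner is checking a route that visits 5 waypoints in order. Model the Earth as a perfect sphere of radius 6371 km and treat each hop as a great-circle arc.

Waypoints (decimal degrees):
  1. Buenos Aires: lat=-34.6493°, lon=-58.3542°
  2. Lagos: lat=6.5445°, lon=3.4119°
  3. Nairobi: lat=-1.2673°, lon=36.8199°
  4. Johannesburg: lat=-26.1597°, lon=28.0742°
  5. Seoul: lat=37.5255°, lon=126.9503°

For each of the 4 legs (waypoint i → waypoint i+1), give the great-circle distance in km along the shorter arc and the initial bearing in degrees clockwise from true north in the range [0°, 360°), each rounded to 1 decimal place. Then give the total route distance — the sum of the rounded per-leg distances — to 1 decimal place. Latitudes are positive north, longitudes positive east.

Leg 1: φ1=-0.6047444, φ2=0.1142231, Δφ=0.7189674, Δλ=1.0780218 rad; a=sin²(Δφ/2)+cosφ1·cosφ2·sin²(Δλ/2)=0.3390825077; c=2·atan2(√a, √(1-a))=1.243129377; dist=6371·c=7919.977 ≈ 7920.0 km; running total=7920.0 km
Leg 1 bearing: y=sinΔλ·cosφ2=0.87528263, x=cosφ1·sinφ2-sinφ1·cosφ2·cosΔλ=0.36097445; θ=atan2(y, x)=67.5883° ≈ 67.6°
Leg 2: φ1=0.1142231, φ2=-0.0221186, Δφ=-0.1363416, Δλ=0.5830796 rad; a=sin²(Δφ/2)+cosφ1·cosφ2·sin²(Δλ/2)=0.0866961462; c=2·atan2(√a, √(1-a))=0.597743359; dist=6371·c=3808.223 ≈ 3808.2 km; running total=11728.2 km
Leg 2 bearing: y=sinΔλ·cosφ2=0.55046262, x=cosφ1·sinφ2-sinφ1·cosφ2·cosΔλ=-0.11709227; θ=atan2(y, x)=102.0087° ≈ 102.0°
Leg 3: φ1=-0.0221186, φ2=-0.4565729, Δφ=-0.4344543, Δλ=-0.1526413 rad; a=sin²(Δφ/2)+cosφ1·cosφ2·sin²(Δλ/2)=0.0516668458; c=2·atan2(√a, √(1-a))=0.458615447; dist=6371·c=2921.839 ≈ 2921.8 km; running total=14650.0 km
Leg 3 bearing: y=sinΔλ·cosφ2=-0.13647461, x=cosφ1·sinφ2-sinφ1·cosφ2·cosΔλ=-0.42114631; θ=atan2(y, x)=-162.0448° <0 so +360° → 197.9552° ≈ 198.0°
Leg 4: φ1=-0.4565729, φ2=0.6549435, Δφ=1.1115164, Δλ=1.7257135 rad; a=sin²(Δφ/2)+cosφ1·cosφ2·sin²(Δλ/2)=0.6891898486; c=2·atan2(√a, √(1-a))=1.958841548; dist=6371·c=12479.780 ≈ 12479.8 km; running total=27129.8 km
Leg 4 bearing: y=sinΔλ·cosφ2=0.78358462, x=cosφ1·sinφ2-sinφ1·cosφ2·cosΔλ=0.49277170; θ=atan2(y, x)=57.8355° ≈ 57.8°

Leg 1: dist=7920.0 km, bearing=67.6°
Leg 2: dist=3808.2 km, bearing=102.0°
Leg 3: dist=2921.8 km, bearing=198.0°
Leg 4: dist=12479.8 km, bearing=57.8°
Total: 27129.8 km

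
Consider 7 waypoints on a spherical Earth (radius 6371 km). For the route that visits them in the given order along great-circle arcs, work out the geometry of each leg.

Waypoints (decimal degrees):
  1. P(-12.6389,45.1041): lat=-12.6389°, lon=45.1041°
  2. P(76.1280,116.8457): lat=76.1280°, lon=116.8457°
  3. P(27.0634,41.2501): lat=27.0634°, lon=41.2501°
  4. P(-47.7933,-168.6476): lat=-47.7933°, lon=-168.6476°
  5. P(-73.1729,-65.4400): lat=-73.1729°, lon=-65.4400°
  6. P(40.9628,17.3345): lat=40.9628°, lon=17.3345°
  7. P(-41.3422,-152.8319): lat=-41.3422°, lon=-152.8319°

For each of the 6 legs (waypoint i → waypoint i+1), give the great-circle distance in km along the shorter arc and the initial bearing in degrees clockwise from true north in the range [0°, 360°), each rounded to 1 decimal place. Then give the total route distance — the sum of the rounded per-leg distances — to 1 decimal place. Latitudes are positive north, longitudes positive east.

Leg 1: dist=10896.8 km, bearing=13.3°
Leg 2: dist=6709.8 km, bearing=263.0°
Leg 3: dist=16549.2 km, bearing=139.7°
Leg 4: dist=5376.3 km, bearing=157.8°
Leg 5: dist=14107.3 km, bearing=69.5°
Leg 6: dist=19191.1 km, bearing=263.8°
Total: 72830.5 km

Leg 1: φ1=-0.2205904, φ2=1.3286843, Δφ=1.5492747, Δλ=1.2521271 rad; a=sin²(Δφ/2)+cosφ1·cosφ2·sin²(Δλ/2)=0.5695643293; c=2·atan2(√a, √(1-a))=1.710377788; dist=6371·c=10896.817 ≈ 10896.8 km; running total=10896.8 km
Leg 1 bearing: y=sinΔλ·cosφ2=0.22768280, x=cosφ1·sinφ2-sinφ1·cosφ2·cosΔλ=0.96374465; θ=atan2(y, x)=13.2923° ≈ 13.3°
Leg 2: φ1=1.3286843, φ2=0.4723454, Δφ=-0.8563388, Δλ=-1.3193921 rad; a=sin²(Δφ/2)+cosφ1·cosφ2·sin²(Δλ/2)=0.2525911243; c=2·atan2(√a, √(1-a))=1.053171231; dist=6371·c=6709.754 ≈ 6709.8 km; running total=17606.6 km
Leg 2 bearing: y=sinΔλ·cosφ2=-0.86250980, x=cosφ1·sinφ2-sinφ1·cosφ2·cosΔλ=-0.10598223; θ=atan2(y, x)=-97.0052° <0 so +360° → 262.9948° ≈ 263.0°
Leg 3: φ1=0.4723454, φ2=-0.8341504, Δφ=-1.3064959, Δλ=-3.6634060 rad; a=sin²(Δφ/2)+cosφ1·cosφ2·sin²(Δλ/2)=0.9278214121; c=2·atan2(√a, √(1-a))=2.597587906; dist=6371·c=16549.233 ≈ 16549.2 km; running total=34155.8 km
Leg 3 bearing: y=sinΔλ·cosφ2=0.33486428, x=cosφ1·sinφ2-sinφ1·cosφ2·cosΔλ=-0.39464069; θ=atan2(y, x)=139.6844° ≈ 139.7°
Leg 4: φ1=-0.8341504, φ2=-1.2771080, Δφ=-0.4429576, Δλ=1.8013124 rad; a=sin²(Δφ/2)+cosφ1·cosφ2·sin²(Δλ/2)=0.1677120764; c=2·atan2(√a, √(1-a))=0.843870293; dist=6371·c=5376.298 ≈ 5376.3 km; running total=39532.1 km
Leg 4 bearing: y=sinΔλ·cosφ2=0.28182729, x=cosφ1·sinφ2-sinφ1·cosφ2·cosΔλ=-0.69203491; θ=atan2(y, x)=157.8417° ≈ 157.8°
Leg 5: φ1=-1.2771080, φ2=0.7149357, Δφ=1.9920438, Δλ=1.4446876 rad; a=sin²(Δφ/2)+cosφ1·cosφ2·sin²(Δλ/2)=0.8000024081; c=2·atan2(√a, √(1-a))=2.214303456; dist=6371·c=14107.327 ≈ 14107.3 km; running total=53639.4 km
Leg 5 bearing: y=sinΔλ·cosφ2=0.74913871, x=cosφ1·sinφ2-sinφ1·cosφ2·cosΔλ=0.28068739; θ=atan2(y, x)=69.4600° ≈ 69.5°
Leg 6: φ1=0.7149357, φ2=-0.7215575, Δφ=-1.4364932, Δλ=-2.9699640 rad; a=sin²(Δφ/2)+cosφ1·cosφ2·sin²(Δλ/2)=0.9958242803; c=2·atan2(√a, √(1-a))=3.012262922; dist=6371·c=19191.127 ≈ 19191.1 km; running total=72830.5 km
Leg 6 bearing: y=sinΔλ·cosφ2=-0.12822335, x=cosφ1·sinφ2-sinφ1·cosφ2·cosΔλ=-0.01385298; θ=atan2(y, x)=-96.1662° <0 so +360° → 263.8338° ≈ 263.8°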